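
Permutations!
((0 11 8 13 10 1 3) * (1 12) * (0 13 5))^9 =(0 11 8 5)(1 12 10 13 3)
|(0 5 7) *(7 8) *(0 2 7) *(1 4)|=6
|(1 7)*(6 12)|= 2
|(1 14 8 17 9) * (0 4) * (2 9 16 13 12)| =|(0 4)(1 14 8 17 16 13 12 2 9)| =18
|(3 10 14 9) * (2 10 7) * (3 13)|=7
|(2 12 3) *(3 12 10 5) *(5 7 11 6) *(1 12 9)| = |(1 12 9)(2 10 7 11 6 5 3)| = 21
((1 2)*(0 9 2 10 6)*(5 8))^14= (0 2 10)(1 6 9)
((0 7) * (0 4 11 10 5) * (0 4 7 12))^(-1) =(0 12)(4 5 10 11)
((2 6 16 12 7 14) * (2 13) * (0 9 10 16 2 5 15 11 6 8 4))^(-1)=(0 4 8 2 6 11 15 5 13 14 7 12 16 10 9)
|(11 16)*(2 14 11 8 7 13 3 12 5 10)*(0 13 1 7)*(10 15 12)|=|(0 13 3 10 2 14 11 16 8)(1 7)(5 15 12)|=18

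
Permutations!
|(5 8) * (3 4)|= 2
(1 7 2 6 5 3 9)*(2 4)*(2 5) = (1 7 4 5 3 9)(2 6) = [0, 7, 6, 9, 5, 3, 2, 4, 8, 1]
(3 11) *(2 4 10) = (2 4 10)(3 11) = [0, 1, 4, 11, 10, 5, 6, 7, 8, 9, 2, 3]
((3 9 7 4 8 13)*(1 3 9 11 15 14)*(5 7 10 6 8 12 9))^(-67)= (1 15 3 14 11)(4 8 12 13 9 5 10 7 6)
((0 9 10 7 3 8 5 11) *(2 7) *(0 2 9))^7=(2 7 3 8 5 11)(9 10)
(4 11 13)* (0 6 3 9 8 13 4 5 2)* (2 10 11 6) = [2, 1, 0, 9, 6, 10, 3, 7, 13, 8, 11, 4, 12, 5] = (0 2)(3 9 8 13 5 10 11 4 6)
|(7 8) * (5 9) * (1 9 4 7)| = |(1 9 5 4 7 8)| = 6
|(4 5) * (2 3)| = |(2 3)(4 5)| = 2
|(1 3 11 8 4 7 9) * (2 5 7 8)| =14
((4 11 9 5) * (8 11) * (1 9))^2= (1 5 8)(4 11 9)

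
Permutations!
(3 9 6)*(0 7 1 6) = (0 7 1 6 3 9) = [7, 6, 2, 9, 4, 5, 3, 1, 8, 0]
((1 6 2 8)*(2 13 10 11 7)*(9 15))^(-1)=((1 6 13 10 11 7 2 8)(9 15))^(-1)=(1 8 2 7 11 10 13 6)(9 15)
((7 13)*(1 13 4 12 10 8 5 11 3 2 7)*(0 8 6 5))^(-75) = (0 8)(1 13)(2 5 12)(3 6 4)(7 11 10)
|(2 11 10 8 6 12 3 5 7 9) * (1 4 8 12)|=8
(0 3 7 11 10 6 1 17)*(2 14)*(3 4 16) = (0 4 16 3 7 11 10 6 1 17)(2 14) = [4, 17, 14, 7, 16, 5, 1, 11, 8, 9, 6, 10, 12, 13, 2, 15, 3, 0]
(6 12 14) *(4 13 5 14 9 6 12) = (4 13 5 14 12 9 6) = [0, 1, 2, 3, 13, 14, 4, 7, 8, 6, 10, 11, 9, 5, 12]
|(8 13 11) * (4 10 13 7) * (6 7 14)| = |(4 10 13 11 8 14 6 7)| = 8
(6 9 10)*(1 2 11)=(1 2 11)(6 9 10)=[0, 2, 11, 3, 4, 5, 9, 7, 8, 10, 6, 1]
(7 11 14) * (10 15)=[0, 1, 2, 3, 4, 5, 6, 11, 8, 9, 15, 14, 12, 13, 7, 10]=(7 11 14)(10 15)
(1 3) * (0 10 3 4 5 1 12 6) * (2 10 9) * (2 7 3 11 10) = [9, 4, 2, 12, 5, 1, 0, 3, 8, 7, 11, 10, 6] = (0 9 7 3 12 6)(1 4 5)(10 11)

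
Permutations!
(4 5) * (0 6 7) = (0 6 7)(4 5) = [6, 1, 2, 3, 5, 4, 7, 0]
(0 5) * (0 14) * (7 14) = (0 5 7 14) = [5, 1, 2, 3, 4, 7, 6, 14, 8, 9, 10, 11, 12, 13, 0]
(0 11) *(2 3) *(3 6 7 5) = [11, 1, 6, 2, 4, 3, 7, 5, 8, 9, 10, 0] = (0 11)(2 6 7 5 3)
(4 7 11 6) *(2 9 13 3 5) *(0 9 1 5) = (0 9 13 3)(1 5 2)(4 7 11 6) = [9, 5, 1, 0, 7, 2, 4, 11, 8, 13, 10, 6, 12, 3]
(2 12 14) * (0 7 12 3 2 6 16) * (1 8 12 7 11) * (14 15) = [11, 8, 3, 2, 4, 5, 16, 7, 12, 9, 10, 1, 15, 13, 6, 14, 0] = (0 11 1 8 12 15 14 6 16)(2 3)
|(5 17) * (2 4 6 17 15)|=|(2 4 6 17 5 15)|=6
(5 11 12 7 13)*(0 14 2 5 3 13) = (0 14 2 5 11 12 7)(3 13) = [14, 1, 5, 13, 4, 11, 6, 0, 8, 9, 10, 12, 7, 3, 2]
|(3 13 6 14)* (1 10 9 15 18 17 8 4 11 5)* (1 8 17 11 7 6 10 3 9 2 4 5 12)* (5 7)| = 16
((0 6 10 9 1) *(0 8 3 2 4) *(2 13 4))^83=((0 6 10 9 1 8 3 13 4))^83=(0 10 1 3 4 6 9 8 13)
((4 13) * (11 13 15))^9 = (4 15 11 13)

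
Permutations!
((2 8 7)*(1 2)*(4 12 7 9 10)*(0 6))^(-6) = (1 8 10 12)(2 9 4 7)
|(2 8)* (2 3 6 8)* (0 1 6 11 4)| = 7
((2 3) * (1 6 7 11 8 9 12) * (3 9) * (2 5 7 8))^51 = (1 6 8 3 5 7 11 2 9 12)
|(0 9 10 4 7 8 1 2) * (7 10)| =|(0 9 7 8 1 2)(4 10)| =6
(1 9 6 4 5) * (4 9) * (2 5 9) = (1 4 9 6 2 5) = [0, 4, 5, 3, 9, 1, 2, 7, 8, 6]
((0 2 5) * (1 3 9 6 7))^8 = (0 5 2)(1 6 3 7 9)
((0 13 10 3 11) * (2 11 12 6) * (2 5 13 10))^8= (0 11 2 13 5 6 12 3 10)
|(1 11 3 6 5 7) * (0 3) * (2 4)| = 14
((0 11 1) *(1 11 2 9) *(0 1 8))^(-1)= (11)(0 8 9 2)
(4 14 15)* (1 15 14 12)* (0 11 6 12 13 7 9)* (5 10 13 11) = [5, 15, 2, 3, 11, 10, 12, 9, 8, 0, 13, 6, 1, 7, 14, 4] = (0 5 10 13 7 9)(1 15 4 11 6 12)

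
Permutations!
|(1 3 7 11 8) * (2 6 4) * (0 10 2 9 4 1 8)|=8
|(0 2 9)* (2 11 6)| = 5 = |(0 11 6 2 9)|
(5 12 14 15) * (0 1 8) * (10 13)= (0 1 8)(5 12 14 15)(10 13)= [1, 8, 2, 3, 4, 12, 6, 7, 0, 9, 13, 11, 14, 10, 15, 5]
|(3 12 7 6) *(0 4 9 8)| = |(0 4 9 8)(3 12 7 6)| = 4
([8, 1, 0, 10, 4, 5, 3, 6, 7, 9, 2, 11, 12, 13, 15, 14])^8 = (15)(0 8 7 6 3 10 2)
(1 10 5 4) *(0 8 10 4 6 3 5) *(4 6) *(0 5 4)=(0 8 10 5)(1 6 3 4)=[8, 6, 2, 4, 1, 0, 3, 7, 10, 9, 5]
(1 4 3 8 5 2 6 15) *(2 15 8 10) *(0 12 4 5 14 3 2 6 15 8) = [12, 5, 15, 10, 2, 8, 0, 7, 14, 9, 6, 11, 4, 13, 3, 1] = (0 12 4 2 15 1 5 8 14 3 10 6)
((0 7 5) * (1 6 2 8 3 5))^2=(0 1 2 3)(5 7 6 8)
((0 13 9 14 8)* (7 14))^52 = ((0 13 9 7 14 8))^52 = (0 14 9)(7 13 8)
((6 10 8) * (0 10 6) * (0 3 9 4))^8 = (0 8 9)(3 4 10)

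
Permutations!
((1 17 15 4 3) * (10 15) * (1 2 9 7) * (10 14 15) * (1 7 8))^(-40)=((1 17 14 15 4 3 2 9 8))^(-40)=(1 3 17 2 14 9 15 8 4)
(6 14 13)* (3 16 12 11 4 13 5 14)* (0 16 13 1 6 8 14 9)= (0 16 12 11 4 1 6 3 13 8 14 5 9)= [16, 6, 2, 13, 1, 9, 3, 7, 14, 0, 10, 4, 11, 8, 5, 15, 12]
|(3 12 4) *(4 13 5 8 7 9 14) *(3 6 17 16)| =12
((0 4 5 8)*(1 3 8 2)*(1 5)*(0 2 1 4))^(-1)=(1 5 2 8 3)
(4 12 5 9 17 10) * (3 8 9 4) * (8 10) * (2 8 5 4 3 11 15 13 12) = (2 8 9 17 5 3 10 11 15 13 12 4) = [0, 1, 8, 10, 2, 3, 6, 7, 9, 17, 11, 15, 4, 12, 14, 13, 16, 5]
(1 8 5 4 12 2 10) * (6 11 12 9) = (1 8 5 4 9 6 11 12 2 10) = [0, 8, 10, 3, 9, 4, 11, 7, 5, 6, 1, 12, 2]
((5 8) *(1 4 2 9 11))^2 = ((1 4 2 9 11)(5 8))^2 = (1 2 11 4 9)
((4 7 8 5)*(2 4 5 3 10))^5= ((2 4 7 8 3 10))^5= (2 10 3 8 7 4)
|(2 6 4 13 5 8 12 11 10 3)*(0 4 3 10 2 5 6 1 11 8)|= |(0 4 13 6 3 5)(1 11 2)(8 12)|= 6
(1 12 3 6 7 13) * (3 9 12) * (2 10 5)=(1 3 6 7 13)(2 10 5)(9 12)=[0, 3, 10, 6, 4, 2, 7, 13, 8, 12, 5, 11, 9, 1]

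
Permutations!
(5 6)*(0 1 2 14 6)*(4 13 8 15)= (0 1 2 14 6 5)(4 13 8 15)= [1, 2, 14, 3, 13, 0, 5, 7, 15, 9, 10, 11, 12, 8, 6, 4]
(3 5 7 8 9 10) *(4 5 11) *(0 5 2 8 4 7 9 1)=(0 5 9 10 3 11 7 4 2 8 1)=[5, 0, 8, 11, 2, 9, 6, 4, 1, 10, 3, 7]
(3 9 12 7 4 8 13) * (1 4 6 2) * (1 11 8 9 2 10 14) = (1 4 9 12 7 6 10 14)(2 11 8 13 3) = [0, 4, 11, 2, 9, 5, 10, 6, 13, 12, 14, 8, 7, 3, 1]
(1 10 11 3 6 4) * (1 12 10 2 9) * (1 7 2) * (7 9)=(2 7)(3 6 4 12 10 11)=[0, 1, 7, 6, 12, 5, 4, 2, 8, 9, 11, 3, 10]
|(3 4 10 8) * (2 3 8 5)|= |(2 3 4 10 5)|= 5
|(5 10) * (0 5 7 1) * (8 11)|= 10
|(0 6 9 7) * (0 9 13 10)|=|(0 6 13 10)(7 9)|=4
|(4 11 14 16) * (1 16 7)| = |(1 16 4 11 14 7)| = 6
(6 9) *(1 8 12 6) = (1 8 12 6 9) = [0, 8, 2, 3, 4, 5, 9, 7, 12, 1, 10, 11, 6]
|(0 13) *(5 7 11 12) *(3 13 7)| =7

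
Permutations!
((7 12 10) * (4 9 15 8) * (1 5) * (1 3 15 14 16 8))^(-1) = ((1 5 3 15)(4 9 14 16 8)(7 12 10))^(-1) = (1 15 3 5)(4 8 16 14 9)(7 10 12)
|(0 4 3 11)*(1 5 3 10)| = |(0 4 10 1 5 3 11)| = 7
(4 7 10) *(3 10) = (3 10 4 7) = [0, 1, 2, 10, 7, 5, 6, 3, 8, 9, 4]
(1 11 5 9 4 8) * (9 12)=(1 11 5 12 9 4 8)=[0, 11, 2, 3, 8, 12, 6, 7, 1, 4, 10, 5, 9]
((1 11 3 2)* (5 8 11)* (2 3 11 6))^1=(11)(1 5 8 6 2)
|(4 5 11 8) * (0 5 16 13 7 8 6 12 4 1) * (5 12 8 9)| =12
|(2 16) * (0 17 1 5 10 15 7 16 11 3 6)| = 12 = |(0 17 1 5 10 15 7 16 2 11 3 6)|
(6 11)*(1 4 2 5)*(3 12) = (1 4 2 5)(3 12)(6 11) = [0, 4, 5, 12, 2, 1, 11, 7, 8, 9, 10, 6, 3]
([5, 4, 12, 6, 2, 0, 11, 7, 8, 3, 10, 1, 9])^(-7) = [5, 4, 12, 6, 2, 0, 11, 7, 8, 3, 10, 1, 9]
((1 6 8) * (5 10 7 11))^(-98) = (1 6 8)(5 7)(10 11) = ((1 6 8)(5 10 7 11))^(-98)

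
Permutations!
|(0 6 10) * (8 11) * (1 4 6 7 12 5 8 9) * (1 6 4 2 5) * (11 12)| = |(0 7 11 9 6 10)(1 2 5 8 12)| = 30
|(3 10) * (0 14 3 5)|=5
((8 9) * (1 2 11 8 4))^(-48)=(11)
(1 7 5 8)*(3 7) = (1 3 7 5 8) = [0, 3, 2, 7, 4, 8, 6, 5, 1]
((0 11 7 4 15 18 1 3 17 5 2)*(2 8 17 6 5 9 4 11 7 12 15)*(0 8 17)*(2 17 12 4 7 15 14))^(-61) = (0 6 8 3 2 1 14 18 12 15 5)(4 11 7 9 17)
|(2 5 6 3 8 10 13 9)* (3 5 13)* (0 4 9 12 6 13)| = 12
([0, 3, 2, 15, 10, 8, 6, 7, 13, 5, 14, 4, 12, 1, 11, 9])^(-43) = (1 13 8 5 9 15 3)(4 10 14 11)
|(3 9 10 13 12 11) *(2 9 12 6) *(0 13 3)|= 9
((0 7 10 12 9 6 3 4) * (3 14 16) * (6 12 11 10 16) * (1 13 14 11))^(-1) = (0 4 3 16 7)(1 10 11 6 14 13)(9 12)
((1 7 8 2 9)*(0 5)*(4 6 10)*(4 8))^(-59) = (0 5)(1 8 4 9 10 7 2 6)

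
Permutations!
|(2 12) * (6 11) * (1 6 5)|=|(1 6 11 5)(2 12)|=4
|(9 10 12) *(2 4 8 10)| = 6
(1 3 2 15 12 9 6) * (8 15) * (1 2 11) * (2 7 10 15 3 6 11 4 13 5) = (1 6 7 10 15 12 9 11)(2 8 3 4 13 5) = [0, 6, 8, 4, 13, 2, 7, 10, 3, 11, 15, 1, 9, 5, 14, 12]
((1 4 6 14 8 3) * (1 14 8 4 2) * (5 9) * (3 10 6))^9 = (14)(1 2)(5 9)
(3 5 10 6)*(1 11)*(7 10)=[0, 11, 2, 5, 4, 7, 3, 10, 8, 9, 6, 1]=(1 11)(3 5 7 10 6)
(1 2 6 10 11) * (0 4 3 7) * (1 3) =(0 4 1 2 6 10 11 3 7) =[4, 2, 6, 7, 1, 5, 10, 0, 8, 9, 11, 3]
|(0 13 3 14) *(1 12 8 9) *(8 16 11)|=12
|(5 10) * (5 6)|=3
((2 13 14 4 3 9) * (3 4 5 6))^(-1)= ((2 13 14 5 6 3 9))^(-1)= (2 9 3 6 5 14 13)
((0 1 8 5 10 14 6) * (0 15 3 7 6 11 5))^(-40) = ((0 1 8)(3 7 6 15)(5 10 14 11))^(-40) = (15)(0 8 1)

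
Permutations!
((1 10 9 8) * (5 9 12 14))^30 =(1 12 5 8 10 14 9)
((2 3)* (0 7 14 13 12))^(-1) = (0 12 13 14 7)(2 3)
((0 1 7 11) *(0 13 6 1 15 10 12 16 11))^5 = ((0 15 10 12 16 11 13 6 1 7))^5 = (0 11)(1 12)(6 10)(7 16)(13 15)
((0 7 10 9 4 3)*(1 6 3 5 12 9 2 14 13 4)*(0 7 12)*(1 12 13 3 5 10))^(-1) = (0 5 6 1 7 3 14 2 10 4 13)(9 12) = ((0 13 4 10 2 14 3 7 1 6 5)(9 12))^(-1)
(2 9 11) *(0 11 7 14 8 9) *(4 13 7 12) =(0 11 2)(4 13 7 14 8 9 12) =[11, 1, 0, 3, 13, 5, 6, 14, 9, 12, 10, 2, 4, 7, 8]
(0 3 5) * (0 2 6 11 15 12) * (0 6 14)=(0 3 5 2 14)(6 11 15 12)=[3, 1, 14, 5, 4, 2, 11, 7, 8, 9, 10, 15, 6, 13, 0, 12]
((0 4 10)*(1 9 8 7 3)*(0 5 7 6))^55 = (0 3)(1 4)(5 8)(6 7)(9 10)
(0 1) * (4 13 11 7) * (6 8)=(0 1)(4 13 11 7)(6 8)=[1, 0, 2, 3, 13, 5, 8, 4, 6, 9, 10, 7, 12, 11]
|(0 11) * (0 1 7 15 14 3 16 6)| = |(0 11 1 7 15 14 3 16 6)| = 9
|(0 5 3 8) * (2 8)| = 5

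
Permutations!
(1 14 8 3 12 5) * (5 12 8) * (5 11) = (1 14 11 5)(3 8) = [0, 14, 2, 8, 4, 1, 6, 7, 3, 9, 10, 5, 12, 13, 11]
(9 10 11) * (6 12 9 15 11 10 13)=[0, 1, 2, 3, 4, 5, 12, 7, 8, 13, 10, 15, 9, 6, 14, 11]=(6 12 9 13)(11 15)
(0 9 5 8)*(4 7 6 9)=(0 4 7 6 9 5 8)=[4, 1, 2, 3, 7, 8, 9, 6, 0, 5]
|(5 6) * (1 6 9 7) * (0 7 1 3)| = |(0 7 3)(1 6 5 9)| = 12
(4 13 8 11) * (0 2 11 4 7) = (0 2 11 7)(4 13 8) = [2, 1, 11, 3, 13, 5, 6, 0, 4, 9, 10, 7, 12, 8]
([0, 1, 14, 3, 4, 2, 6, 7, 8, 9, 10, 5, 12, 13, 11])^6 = [0, 1, 11, 3, 4, 14, 6, 7, 8, 9, 10, 2, 12, 13, 5]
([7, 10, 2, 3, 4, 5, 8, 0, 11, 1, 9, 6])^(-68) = (1 10 9)(6 8 11)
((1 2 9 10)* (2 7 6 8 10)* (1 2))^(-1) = ((1 7 6 8 10 2 9))^(-1) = (1 9 2 10 8 6 7)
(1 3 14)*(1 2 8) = (1 3 14 2 8) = [0, 3, 8, 14, 4, 5, 6, 7, 1, 9, 10, 11, 12, 13, 2]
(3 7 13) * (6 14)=[0, 1, 2, 7, 4, 5, 14, 13, 8, 9, 10, 11, 12, 3, 6]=(3 7 13)(6 14)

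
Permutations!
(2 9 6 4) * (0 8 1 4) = [8, 4, 9, 3, 2, 5, 0, 7, 1, 6] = (0 8 1 4 2 9 6)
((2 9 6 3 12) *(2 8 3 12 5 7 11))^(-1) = ((2 9 6 12 8 3 5 7 11))^(-1) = (2 11 7 5 3 8 12 6 9)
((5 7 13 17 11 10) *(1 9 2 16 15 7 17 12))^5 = (1 7 2 12 15 9 13 16)(5 17 11 10)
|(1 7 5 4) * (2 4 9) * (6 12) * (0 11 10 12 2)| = 11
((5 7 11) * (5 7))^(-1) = (7 11)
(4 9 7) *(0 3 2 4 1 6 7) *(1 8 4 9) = [3, 6, 9, 2, 1, 5, 7, 8, 4, 0] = (0 3 2 9)(1 6 7 8 4)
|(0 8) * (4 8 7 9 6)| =|(0 7 9 6 4 8)| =6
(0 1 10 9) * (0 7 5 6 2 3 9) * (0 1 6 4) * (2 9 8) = (0 6 9 7 5 4)(1 10)(2 3 8) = [6, 10, 3, 8, 0, 4, 9, 5, 2, 7, 1]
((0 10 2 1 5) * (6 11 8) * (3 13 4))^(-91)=((0 10 2 1 5)(3 13 4)(6 11 8))^(-91)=(0 5 1 2 10)(3 4 13)(6 8 11)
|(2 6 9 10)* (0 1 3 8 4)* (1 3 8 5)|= 12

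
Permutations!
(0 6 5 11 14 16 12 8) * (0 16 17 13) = (0 6 5 11 14 17 13)(8 16 12) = [6, 1, 2, 3, 4, 11, 5, 7, 16, 9, 10, 14, 8, 0, 17, 15, 12, 13]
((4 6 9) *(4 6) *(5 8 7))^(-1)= (5 7 8)(6 9)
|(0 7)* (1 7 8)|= 4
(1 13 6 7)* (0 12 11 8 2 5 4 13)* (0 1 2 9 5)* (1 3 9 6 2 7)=[12, 3, 0, 9, 13, 4, 1, 7, 6, 5, 10, 8, 11, 2]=(0 12 11 8 6 1 3 9 5 4 13 2)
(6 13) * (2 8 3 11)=[0, 1, 8, 11, 4, 5, 13, 7, 3, 9, 10, 2, 12, 6]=(2 8 3 11)(6 13)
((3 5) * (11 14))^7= ((3 5)(11 14))^7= (3 5)(11 14)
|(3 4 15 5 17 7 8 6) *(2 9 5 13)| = 11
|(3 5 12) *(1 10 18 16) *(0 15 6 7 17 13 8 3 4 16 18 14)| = 15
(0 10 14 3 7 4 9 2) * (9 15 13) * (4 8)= (0 10 14 3 7 8 4 15 13 9 2)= [10, 1, 0, 7, 15, 5, 6, 8, 4, 2, 14, 11, 12, 9, 3, 13]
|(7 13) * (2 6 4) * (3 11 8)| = |(2 6 4)(3 11 8)(7 13)| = 6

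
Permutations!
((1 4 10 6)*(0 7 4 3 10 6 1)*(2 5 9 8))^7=(0 6 4 7)(1 3 10)(2 8 9 5)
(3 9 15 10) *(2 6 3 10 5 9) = (2 6 3)(5 9 15) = [0, 1, 6, 2, 4, 9, 3, 7, 8, 15, 10, 11, 12, 13, 14, 5]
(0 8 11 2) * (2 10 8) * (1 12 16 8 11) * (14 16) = (0 2)(1 12 14 16 8)(10 11) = [2, 12, 0, 3, 4, 5, 6, 7, 1, 9, 11, 10, 14, 13, 16, 15, 8]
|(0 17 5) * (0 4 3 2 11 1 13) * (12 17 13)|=8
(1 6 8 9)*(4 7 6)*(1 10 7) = (1 4)(6 8 9 10 7) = [0, 4, 2, 3, 1, 5, 8, 6, 9, 10, 7]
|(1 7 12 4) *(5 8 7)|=6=|(1 5 8 7 12 4)|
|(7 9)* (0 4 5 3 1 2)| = 6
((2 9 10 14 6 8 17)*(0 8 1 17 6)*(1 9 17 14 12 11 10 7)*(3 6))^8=((0 8 3 6 9 7 1 14)(2 17)(10 12 11))^8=(17)(10 11 12)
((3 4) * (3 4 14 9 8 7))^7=((3 14 9 8 7))^7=(3 9 7 14 8)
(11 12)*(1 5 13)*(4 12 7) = (1 5 13)(4 12 11 7) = [0, 5, 2, 3, 12, 13, 6, 4, 8, 9, 10, 7, 11, 1]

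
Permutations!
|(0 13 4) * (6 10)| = |(0 13 4)(6 10)| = 6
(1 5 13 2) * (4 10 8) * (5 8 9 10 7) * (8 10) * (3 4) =(1 10 9 8 3 4 7 5 13 2) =[0, 10, 1, 4, 7, 13, 6, 5, 3, 8, 9, 11, 12, 2]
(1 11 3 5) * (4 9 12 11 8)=[0, 8, 2, 5, 9, 1, 6, 7, 4, 12, 10, 3, 11]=(1 8 4 9 12 11 3 5)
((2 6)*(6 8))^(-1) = ((2 8 6))^(-1) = (2 6 8)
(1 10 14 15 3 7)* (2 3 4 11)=(1 10 14 15 4 11 2 3 7)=[0, 10, 3, 7, 11, 5, 6, 1, 8, 9, 14, 2, 12, 13, 15, 4]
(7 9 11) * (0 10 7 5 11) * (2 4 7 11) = (0 10 11 5 2 4 7 9) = [10, 1, 4, 3, 7, 2, 6, 9, 8, 0, 11, 5]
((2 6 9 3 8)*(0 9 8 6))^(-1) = ((0 9 3 6 8 2))^(-1) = (0 2 8 6 3 9)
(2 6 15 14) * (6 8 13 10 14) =(2 8 13 10 14)(6 15) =[0, 1, 8, 3, 4, 5, 15, 7, 13, 9, 14, 11, 12, 10, 2, 6]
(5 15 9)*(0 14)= [14, 1, 2, 3, 4, 15, 6, 7, 8, 5, 10, 11, 12, 13, 0, 9]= (0 14)(5 15 9)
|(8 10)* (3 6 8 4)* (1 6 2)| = |(1 6 8 10 4 3 2)| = 7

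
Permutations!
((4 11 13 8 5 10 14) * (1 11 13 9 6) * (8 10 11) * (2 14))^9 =(1 11)(2 10 13 4 14)(5 6)(8 9) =((1 8 5 11 9 6)(2 14 4 13 10))^9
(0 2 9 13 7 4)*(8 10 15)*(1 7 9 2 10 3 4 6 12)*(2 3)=(0 10 15 8 2 3 4)(1 7 6 12)(9 13)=[10, 7, 3, 4, 0, 5, 12, 6, 2, 13, 15, 11, 1, 9, 14, 8]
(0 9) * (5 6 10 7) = (0 9)(5 6 10 7) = [9, 1, 2, 3, 4, 6, 10, 5, 8, 0, 7]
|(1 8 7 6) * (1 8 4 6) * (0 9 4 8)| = 12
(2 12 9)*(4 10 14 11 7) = (2 12 9)(4 10 14 11 7) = [0, 1, 12, 3, 10, 5, 6, 4, 8, 2, 14, 7, 9, 13, 11]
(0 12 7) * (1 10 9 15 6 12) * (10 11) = (0 1 11 10 9 15 6 12 7) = [1, 11, 2, 3, 4, 5, 12, 0, 8, 15, 9, 10, 7, 13, 14, 6]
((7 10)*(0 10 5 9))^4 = ((0 10 7 5 9))^4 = (0 9 5 7 10)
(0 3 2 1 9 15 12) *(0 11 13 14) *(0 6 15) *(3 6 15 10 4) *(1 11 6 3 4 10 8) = (0 3 2 11 13 14 15 12 6 8 1 9) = [3, 9, 11, 2, 4, 5, 8, 7, 1, 0, 10, 13, 6, 14, 15, 12]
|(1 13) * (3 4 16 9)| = 4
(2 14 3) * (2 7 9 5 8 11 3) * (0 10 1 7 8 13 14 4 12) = [10, 7, 4, 8, 12, 13, 6, 9, 11, 5, 1, 3, 0, 14, 2] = (0 10 1 7 9 5 13 14 2 4 12)(3 8 11)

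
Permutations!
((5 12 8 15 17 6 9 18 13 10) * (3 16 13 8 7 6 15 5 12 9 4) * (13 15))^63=((3 16 15 17 13 10 12 7 6 4)(5 9 18 8))^63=(3 17 12 4 15 10 6 16 13 7)(5 8 18 9)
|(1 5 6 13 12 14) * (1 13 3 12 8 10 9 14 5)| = 20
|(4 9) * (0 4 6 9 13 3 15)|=10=|(0 4 13 3 15)(6 9)|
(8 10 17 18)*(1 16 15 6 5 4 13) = (1 16 15 6 5 4 13)(8 10 17 18) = [0, 16, 2, 3, 13, 4, 5, 7, 10, 9, 17, 11, 12, 1, 14, 6, 15, 18, 8]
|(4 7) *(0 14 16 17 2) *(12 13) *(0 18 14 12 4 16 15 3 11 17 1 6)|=56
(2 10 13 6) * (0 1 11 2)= (0 1 11 2 10 13 6)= [1, 11, 10, 3, 4, 5, 0, 7, 8, 9, 13, 2, 12, 6]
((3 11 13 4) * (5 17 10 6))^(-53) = (3 4 13 11)(5 6 10 17)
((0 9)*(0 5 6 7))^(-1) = ((0 9 5 6 7))^(-1) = (0 7 6 5 9)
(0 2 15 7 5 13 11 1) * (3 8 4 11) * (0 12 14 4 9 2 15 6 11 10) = (0 15 7 5 13 3 8 9 2 6 11 1 12 14 4 10) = [15, 12, 6, 8, 10, 13, 11, 5, 9, 2, 0, 1, 14, 3, 4, 7]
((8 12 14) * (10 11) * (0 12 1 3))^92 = (0 14 1)(3 12 8)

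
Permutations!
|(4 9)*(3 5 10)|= 6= |(3 5 10)(4 9)|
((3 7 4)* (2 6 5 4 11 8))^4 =((2 6 5 4 3 7 11 8))^4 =(2 3)(4 8)(5 11)(6 7)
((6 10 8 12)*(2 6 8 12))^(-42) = (2 12 6 8 10) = ((2 6 10 12 8))^(-42)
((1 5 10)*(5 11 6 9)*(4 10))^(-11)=(1 9 10 6 4 11 5)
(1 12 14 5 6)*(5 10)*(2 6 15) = [0, 12, 6, 3, 4, 15, 1, 7, 8, 9, 5, 11, 14, 13, 10, 2] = (1 12 14 10 5 15 2 6)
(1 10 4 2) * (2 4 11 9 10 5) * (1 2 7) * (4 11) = [0, 5, 2, 3, 11, 7, 6, 1, 8, 10, 4, 9] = (1 5 7)(4 11 9 10)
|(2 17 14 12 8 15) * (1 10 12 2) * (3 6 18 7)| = 60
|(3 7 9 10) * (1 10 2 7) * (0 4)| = |(0 4)(1 10 3)(2 7 9)| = 6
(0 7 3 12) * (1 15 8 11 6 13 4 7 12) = (0 12)(1 15 8 11 6 13 4 7 3) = [12, 15, 2, 1, 7, 5, 13, 3, 11, 9, 10, 6, 0, 4, 14, 8]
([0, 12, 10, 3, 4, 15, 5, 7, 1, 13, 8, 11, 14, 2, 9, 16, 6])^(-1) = (1 8 10 2 13 9 14 12)(5 6 16 15)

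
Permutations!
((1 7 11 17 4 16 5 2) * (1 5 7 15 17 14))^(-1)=((1 15 17 4 16 7 11 14)(2 5))^(-1)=(1 14 11 7 16 4 17 15)(2 5)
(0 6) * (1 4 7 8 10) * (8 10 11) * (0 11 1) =(0 6 11 8 1 4 7 10) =[6, 4, 2, 3, 7, 5, 11, 10, 1, 9, 0, 8]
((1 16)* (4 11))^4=((1 16)(4 11))^4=(16)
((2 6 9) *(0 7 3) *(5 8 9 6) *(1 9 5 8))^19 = ((0 7 3)(1 9 2 8 5))^19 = (0 7 3)(1 5 8 2 9)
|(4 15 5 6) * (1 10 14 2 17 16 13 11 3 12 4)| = |(1 10 14 2 17 16 13 11 3 12 4 15 5 6)| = 14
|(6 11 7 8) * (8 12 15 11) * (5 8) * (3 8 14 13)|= |(3 8 6 5 14 13)(7 12 15 11)|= 12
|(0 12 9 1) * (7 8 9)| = 6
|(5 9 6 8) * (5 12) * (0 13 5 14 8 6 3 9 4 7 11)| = 6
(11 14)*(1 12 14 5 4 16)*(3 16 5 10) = (1 12 14 11 10 3 16)(4 5) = [0, 12, 2, 16, 5, 4, 6, 7, 8, 9, 3, 10, 14, 13, 11, 15, 1]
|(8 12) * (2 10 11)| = |(2 10 11)(8 12)| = 6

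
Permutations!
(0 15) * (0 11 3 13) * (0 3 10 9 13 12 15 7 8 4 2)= (0 7 8 4 2)(3 12 15 11 10 9 13)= [7, 1, 0, 12, 2, 5, 6, 8, 4, 13, 9, 10, 15, 3, 14, 11]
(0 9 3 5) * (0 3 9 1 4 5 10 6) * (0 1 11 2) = [11, 4, 0, 10, 5, 3, 1, 7, 8, 9, 6, 2] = (0 11 2)(1 4 5 3 10 6)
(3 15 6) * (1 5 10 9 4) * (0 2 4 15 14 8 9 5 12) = (0 2 4 1 12)(3 14 8 9 15 6)(5 10) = [2, 12, 4, 14, 1, 10, 3, 7, 9, 15, 5, 11, 0, 13, 8, 6]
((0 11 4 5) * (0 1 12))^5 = (0 12 1 5 4 11)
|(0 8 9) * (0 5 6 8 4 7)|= |(0 4 7)(5 6 8 9)|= 12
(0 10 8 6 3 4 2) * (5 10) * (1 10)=(0 5 1 10 8 6 3 4 2)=[5, 10, 0, 4, 2, 1, 3, 7, 6, 9, 8]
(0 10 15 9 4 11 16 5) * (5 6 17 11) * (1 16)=(0 10 15 9 4 5)(1 16 6 17 11)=[10, 16, 2, 3, 5, 0, 17, 7, 8, 4, 15, 1, 12, 13, 14, 9, 6, 11]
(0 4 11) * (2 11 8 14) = [4, 1, 11, 3, 8, 5, 6, 7, 14, 9, 10, 0, 12, 13, 2] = (0 4 8 14 2 11)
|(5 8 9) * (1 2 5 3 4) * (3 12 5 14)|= |(1 2 14 3 4)(5 8 9 12)|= 20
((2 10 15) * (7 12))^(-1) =(2 15 10)(7 12)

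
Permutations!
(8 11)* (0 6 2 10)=[6, 1, 10, 3, 4, 5, 2, 7, 11, 9, 0, 8]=(0 6 2 10)(8 11)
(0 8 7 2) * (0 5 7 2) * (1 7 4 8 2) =[2, 7, 5, 3, 8, 4, 6, 0, 1] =(0 2 5 4 8 1 7)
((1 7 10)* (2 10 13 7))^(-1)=((1 2 10)(7 13))^(-1)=(1 10 2)(7 13)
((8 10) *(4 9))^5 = (4 9)(8 10)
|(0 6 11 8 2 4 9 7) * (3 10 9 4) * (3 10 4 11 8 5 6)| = 11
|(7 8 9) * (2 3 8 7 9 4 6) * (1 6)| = 6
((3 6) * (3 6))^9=((6))^9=(6)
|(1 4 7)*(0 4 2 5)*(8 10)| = |(0 4 7 1 2 5)(8 10)| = 6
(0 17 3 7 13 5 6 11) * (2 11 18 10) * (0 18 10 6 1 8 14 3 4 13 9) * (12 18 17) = (0 12 18 6 10 2 11 17 4 13 5 1 8 14 3 7 9) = [12, 8, 11, 7, 13, 1, 10, 9, 14, 0, 2, 17, 18, 5, 3, 15, 16, 4, 6]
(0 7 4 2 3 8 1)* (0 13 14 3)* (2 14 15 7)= (0 2)(1 13 15 7 4 14 3 8)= [2, 13, 0, 8, 14, 5, 6, 4, 1, 9, 10, 11, 12, 15, 3, 7]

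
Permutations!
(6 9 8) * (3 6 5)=(3 6 9 8 5)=[0, 1, 2, 6, 4, 3, 9, 7, 5, 8]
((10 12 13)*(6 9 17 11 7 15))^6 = (17)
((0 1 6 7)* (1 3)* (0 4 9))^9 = ((0 3 1 6 7 4 9))^9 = (0 1 7 9 3 6 4)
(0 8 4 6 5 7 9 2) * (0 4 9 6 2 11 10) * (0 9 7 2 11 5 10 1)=[8, 0, 4, 3, 11, 2, 10, 6, 7, 5, 9, 1]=(0 8 7 6 10 9 5 2 4 11 1)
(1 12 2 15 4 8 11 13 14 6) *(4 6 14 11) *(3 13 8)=[0, 12, 15, 13, 3, 5, 1, 7, 4, 9, 10, 8, 2, 11, 14, 6]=(1 12 2 15 6)(3 13 11 8 4)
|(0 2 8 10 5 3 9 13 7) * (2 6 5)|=21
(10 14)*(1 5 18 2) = (1 5 18 2)(10 14) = [0, 5, 1, 3, 4, 18, 6, 7, 8, 9, 14, 11, 12, 13, 10, 15, 16, 17, 2]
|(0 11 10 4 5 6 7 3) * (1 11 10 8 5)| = 10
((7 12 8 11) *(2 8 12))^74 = (12)(2 11)(7 8)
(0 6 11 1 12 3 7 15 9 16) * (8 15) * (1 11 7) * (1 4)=[6, 12, 2, 4, 1, 5, 7, 8, 15, 16, 10, 11, 3, 13, 14, 9, 0]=(0 6 7 8 15 9 16)(1 12 3 4)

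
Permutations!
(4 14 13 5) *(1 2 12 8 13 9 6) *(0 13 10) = (0 13 5 4 14 9 6 1 2 12 8 10) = [13, 2, 12, 3, 14, 4, 1, 7, 10, 6, 0, 11, 8, 5, 9]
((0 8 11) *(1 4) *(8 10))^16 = ((0 10 8 11)(1 4))^16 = (11)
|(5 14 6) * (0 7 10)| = |(0 7 10)(5 14 6)| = 3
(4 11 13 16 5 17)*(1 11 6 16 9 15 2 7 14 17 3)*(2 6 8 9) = [0, 11, 7, 1, 8, 3, 16, 14, 9, 15, 10, 13, 12, 2, 17, 6, 5, 4] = (1 11 13 2 7 14 17 4 8 9 15 6 16 5 3)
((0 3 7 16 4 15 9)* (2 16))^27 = ((0 3 7 2 16 4 15 9))^27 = (0 2 15 3 16 9 7 4)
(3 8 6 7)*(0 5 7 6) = (0 5 7 3 8) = [5, 1, 2, 8, 4, 7, 6, 3, 0]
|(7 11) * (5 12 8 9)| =4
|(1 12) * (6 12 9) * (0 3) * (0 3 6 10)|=6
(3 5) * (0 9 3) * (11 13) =[9, 1, 2, 5, 4, 0, 6, 7, 8, 3, 10, 13, 12, 11] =(0 9 3 5)(11 13)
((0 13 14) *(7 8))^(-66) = ((0 13 14)(7 8))^(-66) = (14)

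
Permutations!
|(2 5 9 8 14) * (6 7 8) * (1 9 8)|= 4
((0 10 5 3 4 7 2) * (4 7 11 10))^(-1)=(0 2 7 3 5 10 11 4)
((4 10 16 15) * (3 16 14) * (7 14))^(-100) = (3 7 4 16 14 10 15)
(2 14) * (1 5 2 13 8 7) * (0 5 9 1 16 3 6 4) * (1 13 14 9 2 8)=(0 5 8 7 16 3 6 4)(1 2 9 13)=[5, 2, 9, 6, 0, 8, 4, 16, 7, 13, 10, 11, 12, 1, 14, 15, 3]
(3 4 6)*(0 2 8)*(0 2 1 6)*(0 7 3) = (0 1 6)(2 8)(3 4 7) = [1, 6, 8, 4, 7, 5, 0, 3, 2]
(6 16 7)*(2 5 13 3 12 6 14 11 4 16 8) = (2 5 13 3 12 6 8)(4 16 7 14 11) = [0, 1, 5, 12, 16, 13, 8, 14, 2, 9, 10, 4, 6, 3, 11, 15, 7]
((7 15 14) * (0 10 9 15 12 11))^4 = (0 14)(7 10)(9 12)(11 15)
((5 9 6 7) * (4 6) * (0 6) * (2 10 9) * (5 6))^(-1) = ((0 5 2 10 9 4)(6 7))^(-1) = (0 4 9 10 2 5)(6 7)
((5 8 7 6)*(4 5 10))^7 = (4 5 8 7 6 10)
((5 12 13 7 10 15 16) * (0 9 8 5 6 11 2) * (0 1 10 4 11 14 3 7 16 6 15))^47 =(0 11 14 13 9 2 3 16 8 1 7 15 5 10 4 6 12)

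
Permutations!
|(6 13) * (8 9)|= 2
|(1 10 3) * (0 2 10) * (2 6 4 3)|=|(0 6 4 3 1)(2 10)|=10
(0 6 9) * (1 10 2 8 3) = (0 6 9)(1 10 2 8 3) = [6, 10, 8, 1, 4, 5, 9, 7, 3, 0, 2]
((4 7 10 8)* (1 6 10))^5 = ((1 6 10 8 4 7))^5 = (1 7 4 8 10 6)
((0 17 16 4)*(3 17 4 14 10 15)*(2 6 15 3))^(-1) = (0 4)(2 15 6)(3 10 14 16 17)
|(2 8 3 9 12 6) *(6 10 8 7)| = 15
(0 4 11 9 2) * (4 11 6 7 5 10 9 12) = (0 11 12 4 6 7 5 10 9 2) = [11, 1, 0, 3, 6, 10, 7, 5, 8, 2, 9, 12, 4]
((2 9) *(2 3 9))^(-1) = ((3 9))^(-1) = (3 9)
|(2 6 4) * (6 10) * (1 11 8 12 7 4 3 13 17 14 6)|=|(1 11 8 12 7 4 2 10)(3 13 17 14 6)|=40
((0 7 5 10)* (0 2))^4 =(0 2 10 5 7) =((0 7 5 10 2))^4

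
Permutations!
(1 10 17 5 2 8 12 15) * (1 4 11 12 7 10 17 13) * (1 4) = (1 17 5 2 8 7 10 13 4 11 12 15) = [0, 17, 8, 3, 11, 2, 6, 10, 7, 9, 13, 12, 15, 4, 14, 1, 16, 5]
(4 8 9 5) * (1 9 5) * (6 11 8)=(1 9)(4 6 11 8 5)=[0, 9, 2, 3, 6, 4, 11, 7, 5, 1, 10, 8]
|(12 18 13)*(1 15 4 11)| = 12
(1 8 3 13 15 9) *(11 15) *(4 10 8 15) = (1 15 9)(3 13 11 4 10 8) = [0, 15, 2, 13, 10, 5, 6, 7, 3, 1, 8, 4, 12, 11, 14, 9]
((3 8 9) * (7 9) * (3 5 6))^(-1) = (3 6 5 9 7 8)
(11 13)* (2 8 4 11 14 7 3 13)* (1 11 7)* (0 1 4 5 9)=(0 1 11 2 8 5 9)(3 13 14 4 7)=[1, 11, 8, 13, 7, 9, 6, 3, 5, 0, 10, 2, 12, 14, 4]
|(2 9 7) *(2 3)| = |(2 9 7 3)| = 4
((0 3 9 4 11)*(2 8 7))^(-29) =((0 3 9 4 11)(2 8 7))^(-29) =(0 3 9 4 11)(2 8 7)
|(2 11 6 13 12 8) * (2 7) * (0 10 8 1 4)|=11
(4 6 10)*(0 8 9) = (0 8 9)(4 6 10) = [8, 1, 2, 3, 6, 5, 10, 7, 9, 0, 4]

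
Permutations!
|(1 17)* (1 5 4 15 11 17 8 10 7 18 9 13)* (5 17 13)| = |(1 8 10 7 18 9 5 4 15 11 13)| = 11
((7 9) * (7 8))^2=((7 9 8))^2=(7 8 9)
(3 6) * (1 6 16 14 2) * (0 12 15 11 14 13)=(0 12 15 11 14 2 1 6 3 16 13)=[12, 6, 1, 16, 4, 5, 3, 7, 8, 9, 10, 14, 15, 0, 2, 11, 13]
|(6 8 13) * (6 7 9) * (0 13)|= 6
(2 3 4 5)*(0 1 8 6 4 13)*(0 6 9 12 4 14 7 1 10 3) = [10, 8, 0, 13, 5, 2, 14, 1, 9, 12, 3, 11, 4, 6, 7] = (0 10 3 13 6 14 7 1 8 9 12 4 5 2)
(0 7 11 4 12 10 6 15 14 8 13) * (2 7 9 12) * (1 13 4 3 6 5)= (0 9 12 10 5 1 13)(2 7 11 3 6 15 14 8 4)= [9, 13, 7, 6, 2, 1, 15, 11, 4, 12, 5, 3, 10, 0, 8, 14]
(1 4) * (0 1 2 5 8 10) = [1, 4, 5, 3, 2, 8, 6, 7, 10, 9, 0] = (0 1 4 2 5 8 10)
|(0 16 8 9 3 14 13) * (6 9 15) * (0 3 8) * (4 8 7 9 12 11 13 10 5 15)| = 18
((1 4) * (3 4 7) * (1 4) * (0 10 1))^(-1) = (0 3 7 1 10)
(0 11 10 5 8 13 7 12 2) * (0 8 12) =(0 11 10 5 12 2 8 13 7) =[11, 1, 8, 3, 4, 12, 6, 0, 13, 9, 5, 10, 2, 7]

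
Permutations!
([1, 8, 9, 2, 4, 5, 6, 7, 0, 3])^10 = (0 1 8)(2 9 3)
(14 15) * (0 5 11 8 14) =(0 5 11 8 14 15) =[5, 1, 2, 3, 4, 11, 6, 7, 14, 9, 10, 8, 12, 13, 15, 0]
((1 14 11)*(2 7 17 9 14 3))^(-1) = (1 11 14 9 17 7 2 3)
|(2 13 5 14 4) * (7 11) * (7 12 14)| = 8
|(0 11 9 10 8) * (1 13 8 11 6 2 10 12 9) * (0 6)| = 14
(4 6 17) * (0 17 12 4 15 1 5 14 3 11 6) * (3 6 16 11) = (0 17 15 1 5 14 6 12 4)(11 16) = [17, 5, 2, 3, 0, 14, 12, 7, 8, 9, 10, 16, 4, 13, 6, 1, 11, 15]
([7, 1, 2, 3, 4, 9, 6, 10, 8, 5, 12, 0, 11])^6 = (0 7 10 12 11)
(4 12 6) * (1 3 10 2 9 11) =(1 3 10 2 9 11)(4 12 6) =[0, 3, 9, 10, 12, 5, 4, 7, 8, 11, 2, 1, 6]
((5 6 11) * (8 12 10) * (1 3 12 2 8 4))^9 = ((1 3 12 10 4)(2 8)(5 6 11))^9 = (1 4 10 12 3)(2 8)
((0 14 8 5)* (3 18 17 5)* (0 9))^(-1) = (0 9 5 17 18 3 8 14)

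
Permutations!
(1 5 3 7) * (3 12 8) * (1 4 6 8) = (1 5 12)(3 7 4 6 8) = [0, 5, 2, 7, 6, 12, 8, 4, 3, 9, 10, 11, 1]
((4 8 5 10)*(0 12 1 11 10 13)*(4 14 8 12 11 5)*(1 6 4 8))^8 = ((0 11 10 14 1 5 13)(4 12 6))^8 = (0 11 10 14 1 5 13)(4 6 12)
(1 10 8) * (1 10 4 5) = (1 4 5)(8 10) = [0, 4, 2, 3, 5, 1, 6, 7, 10, 9, 8]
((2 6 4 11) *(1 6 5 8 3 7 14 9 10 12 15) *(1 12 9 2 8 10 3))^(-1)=((1 6 4 11 8)(2 5 10 9 3 7 14)(12 15))^(-1)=(1 8 11 4 6)(2 14 7 3 9 10 5)(12 15)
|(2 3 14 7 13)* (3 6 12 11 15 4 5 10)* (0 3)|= |(0 3 14 7 13 2 6 12 11 15 4 5 10)|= 13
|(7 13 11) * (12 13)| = 4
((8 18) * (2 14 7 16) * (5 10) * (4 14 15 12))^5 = ((2 15 12 4 14 7 16)(5 10)(8 18))^5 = (2 7 4 15 16 14 12)(5 10)(8 18)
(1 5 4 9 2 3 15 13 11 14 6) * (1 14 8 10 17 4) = (1 5)(2 3 15 13 11 8 10 17 4 9)(6 14) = [0, 5, 3, 15, 9, 1, 14, 7, 10, 2, 17, 8, 12, 11, 6, 13, 16, 4]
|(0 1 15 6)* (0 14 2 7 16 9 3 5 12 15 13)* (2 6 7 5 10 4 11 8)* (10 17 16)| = |(0 1 13)(2 5 12 15 7 10 4 11 8)(3 17 16 9)(6 14)| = 36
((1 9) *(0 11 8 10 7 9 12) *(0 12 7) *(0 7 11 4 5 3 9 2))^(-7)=(12)(0 9 10 4 1 7 5 11 2 3 8)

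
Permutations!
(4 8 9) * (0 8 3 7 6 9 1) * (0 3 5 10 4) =(0 8 1 3 7 6 9)(4 5 10) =[8, 3, 2, 7, 5, 10, 9, 6, 1, 0, 4]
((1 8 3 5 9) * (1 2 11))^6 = ((1 8 3 5 9 2 11))^6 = (1 11 2 9 5 3 8)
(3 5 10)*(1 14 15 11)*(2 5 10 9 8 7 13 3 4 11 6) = (1 14 15 6 2 5 9 8 7 13 3 10 4 11) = [0, 14, 5, 10, 11, 9, 2, 13, 7, 8, 4, 1, 12, 3, 15, 6]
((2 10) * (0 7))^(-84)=((0 7)(2 10))^(-84)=(10)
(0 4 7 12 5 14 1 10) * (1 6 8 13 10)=[4, 1, 2, 3, 7, 14, 8, 12, 13, 9, 0, 11, 5, 10, 6]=(0 4 7 12 5 14 6 8 13 10)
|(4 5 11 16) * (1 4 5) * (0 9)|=6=|(0 9)(1 4)(5 11 16)|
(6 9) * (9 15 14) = [0, 1, 2, 3, 4, 5, 15, 7, 8, 6, 10, 11, 12, 13, 9, 14] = (6 15 14 9)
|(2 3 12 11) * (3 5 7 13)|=|(2 5 7 13 3 12 11)|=7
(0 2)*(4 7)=[2, 1, 0, 3, 7, 5, 6, 4]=(0 2)(4 7)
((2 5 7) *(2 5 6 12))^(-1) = (2 12 6)(5 7)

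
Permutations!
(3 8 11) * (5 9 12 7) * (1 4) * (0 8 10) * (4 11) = [8, 11, 2, 10, 1, 9, 6, 5, 4, 12, 0, 3, 7] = (0 8 4 1 11 3 10)(5 9 12 7)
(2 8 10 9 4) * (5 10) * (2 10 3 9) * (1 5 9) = (1 5 3)(2 8 9 4 10) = [0, 5, 8, 1, 10, 3, 6, 7, 9, 4, 2]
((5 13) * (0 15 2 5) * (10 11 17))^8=((0 15 2 5 13)(10 11 17))^8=(0 5 15 13 2)(10 17 11)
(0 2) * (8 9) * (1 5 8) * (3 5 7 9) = (0 2)(1 7 9)(3 5 8) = [2, 7, 0, 5, 4, 8, 6, 9, 3, 1]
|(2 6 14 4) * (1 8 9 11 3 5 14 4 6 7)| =11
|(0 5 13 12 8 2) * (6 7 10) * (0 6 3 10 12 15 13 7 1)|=8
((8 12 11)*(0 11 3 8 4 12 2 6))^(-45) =(0 12 2 11 3 6 4 8) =((0 11 4 12 3 8 2 6))^(-45)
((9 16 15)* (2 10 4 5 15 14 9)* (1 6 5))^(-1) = (1 4 10 2 15 5 6)(9 14 16) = ((1 6 5 15 2 10 4)(9 16 14))^(-1)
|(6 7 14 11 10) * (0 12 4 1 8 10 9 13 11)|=9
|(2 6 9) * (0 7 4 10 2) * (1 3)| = 14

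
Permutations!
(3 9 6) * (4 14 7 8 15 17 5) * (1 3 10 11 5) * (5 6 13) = (1 3 9 13 5 4 14 7 8 15 17)(6 10 11) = [0, 3, 2, 9, 14, 4, 10, 8, 15, 13, 11, 6, 12, 5, 7, 17, 16, 1]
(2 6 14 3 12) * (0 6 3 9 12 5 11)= (0 6 14 9 12 2 3 5 11)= [6, 1, 3, 5, 4, 11, 14, 7, 8, 12, 10, 0, 2, 13, 9]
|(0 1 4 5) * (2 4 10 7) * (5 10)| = 12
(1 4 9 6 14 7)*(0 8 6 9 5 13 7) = (0 8 6 14)(1 4 5 13 7) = [8, 4, 2, 3, 5, 13, 14, 1, 6, 9, 10, 11, 12, 7, 0]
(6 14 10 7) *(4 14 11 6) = [0, 1, 2, 3, 14, 5, 11, 4, 8, 9, 7, 6, 12, 13, 10] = (4 14 10 7)(6 11)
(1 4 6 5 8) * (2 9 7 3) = (1 4 6 5 8)(2 9 7 3) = [0, 4, 9, 2, 6, 8, 5, 3, 1, 7]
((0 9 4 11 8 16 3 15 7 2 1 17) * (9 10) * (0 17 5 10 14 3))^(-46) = (17)(0 4 1 3 8 10 7)(2 14 11 5 15 16 9)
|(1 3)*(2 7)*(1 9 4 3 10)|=6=|(1 10)(2 7)(3 9 4)|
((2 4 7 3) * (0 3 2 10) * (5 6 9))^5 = (0 10 3)(2 7 4)(5 9 6)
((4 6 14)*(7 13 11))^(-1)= (4 14 6)(7 11 13)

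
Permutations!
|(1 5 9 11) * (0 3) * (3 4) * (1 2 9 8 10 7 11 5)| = 21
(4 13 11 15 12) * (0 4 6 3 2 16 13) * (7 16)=[4, 1, 7, 2, 0, 5, 3, 16, 8, 9, 10, 15, 6, 11, 14, 12, 13]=(0 4)(2 7 16 13 11 15 12 6 3)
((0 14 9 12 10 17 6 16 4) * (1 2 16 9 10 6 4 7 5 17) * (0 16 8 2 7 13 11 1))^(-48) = ((0 14 10)(1 7 5 17 4 16 13 11)(2 8)(6 9 12))^(-48) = (17)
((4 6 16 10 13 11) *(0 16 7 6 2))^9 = (0 10 11 2 16 13 4)(6 7)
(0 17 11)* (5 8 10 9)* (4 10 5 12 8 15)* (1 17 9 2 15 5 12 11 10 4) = [9, 17, 15, 3, 4, 5, 6, 7, 12, 11, 2, 0, 8, 13, 14, 1, 16, 10] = (0 9 11)(1 17 10 2 15)(8 12)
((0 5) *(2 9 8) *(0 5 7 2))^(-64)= (0 7 2 9 8)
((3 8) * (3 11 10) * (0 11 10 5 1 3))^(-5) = (0 5 3 10 11 1 8)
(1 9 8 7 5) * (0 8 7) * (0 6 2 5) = (0 8 6 2 5 1 9 7) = [8, 9, 5, 3, 4, 1, 2, 0, 6, 7]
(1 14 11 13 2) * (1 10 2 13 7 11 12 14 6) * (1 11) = (1 6 11 7)(2 10)(12 14) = [0, 6, 10, 3, 4, 5, 11, 1, 8, 9, 2, 7, 14, 13, 12]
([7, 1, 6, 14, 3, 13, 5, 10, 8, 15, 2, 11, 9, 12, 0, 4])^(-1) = (0 14 3 4 15 9 12 13 5 6 2 10 7)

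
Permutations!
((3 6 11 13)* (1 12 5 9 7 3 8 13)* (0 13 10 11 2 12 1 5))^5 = (0 5 2 10 3 13 9 12 11 6 8 7)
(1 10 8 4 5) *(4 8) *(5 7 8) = [0, 10, 2, 3, 7, 1, 6, 8, 5, 9, 4] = (1 10 4 7 8 5)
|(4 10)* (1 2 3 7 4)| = 6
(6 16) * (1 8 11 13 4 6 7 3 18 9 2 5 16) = (1 8 11 13 4 6)(2 5 16 7 3 18 9) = [0, 8, 5, 18, 6, 16, 1, 3, 11, 2, 10, 13, 12, 4, 14, 15, 7, 17, 9]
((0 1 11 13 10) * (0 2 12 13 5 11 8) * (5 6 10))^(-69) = (2 12 13 5 11 6 10)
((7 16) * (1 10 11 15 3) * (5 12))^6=(16)(1 10 11 15 3)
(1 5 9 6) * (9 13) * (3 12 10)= (1 5 13 9 6)(3 12 10)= [0, 5, 2, 12, 4, 13, 1, 7, 8, 6, 3, 11, 10, 9]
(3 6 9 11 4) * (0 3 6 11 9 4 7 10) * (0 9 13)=(0 3 11 7 10 9 13)(4 6)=[3, 1, 2, 11, 6, 5, 4, 10, 8, 13, 9, 7, 12, 0]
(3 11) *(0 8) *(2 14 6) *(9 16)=(0 8)(2 14 6)(3 11)(9 16)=[8, 1, 14, 11, 4, 5, 2, 7, 0, 16, 10, 3, 12, 13, 6, 15, 9]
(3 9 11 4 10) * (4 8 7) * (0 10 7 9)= (0 10 3)(4 7)(8 9 11)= [10, 1, 2, 0, 7, 5, 6, 4, 9, 11, 3, 8]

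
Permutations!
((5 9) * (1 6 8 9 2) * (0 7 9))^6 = (0 6 2 9)(1 5 7 8)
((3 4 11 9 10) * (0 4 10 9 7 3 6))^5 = (0 10 7 4 6 3 11)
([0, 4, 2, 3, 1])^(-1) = (1 4)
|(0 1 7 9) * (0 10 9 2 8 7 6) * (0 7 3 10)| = 9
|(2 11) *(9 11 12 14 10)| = 6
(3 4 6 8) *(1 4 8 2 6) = (1 4)(2 6)(3 8) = [0, 4, 6, 8, 1, 5, 2, 7, 3]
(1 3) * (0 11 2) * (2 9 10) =(0 11 9 10 2)(1 3) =[11, 3, 0, 1, 4, 5, 6, 7, 8, 10, 2, 9]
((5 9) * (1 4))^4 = (9)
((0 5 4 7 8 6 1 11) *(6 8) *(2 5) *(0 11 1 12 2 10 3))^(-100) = ((0 10 3)(2 5 4 7 6 12))^(-100) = (0 3 10)(2 4 6)(5 7 12)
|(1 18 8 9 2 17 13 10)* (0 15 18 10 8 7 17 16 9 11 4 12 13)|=|(0 15 18 7 17)(1 10)(2 16 9)(4 12 13 8 11)|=30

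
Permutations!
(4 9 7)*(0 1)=(0 1)(4 9 7)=[1, 0, 2, 3, 9, 5, 6, 4, 8, 7]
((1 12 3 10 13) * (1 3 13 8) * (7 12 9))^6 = (1 10 13 7)(3 12 9 8) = ((1 9 7 12 13 3 10 8))^6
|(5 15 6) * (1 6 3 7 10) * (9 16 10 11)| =|(1 6 5 15 3 7 11 9 16 10)| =10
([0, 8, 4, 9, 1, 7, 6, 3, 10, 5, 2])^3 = [0, 2, 8, 7, 10, 9, 6, 5, 4, 3, 1]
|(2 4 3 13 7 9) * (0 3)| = |(0 3 13 7 9 2 4)| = 7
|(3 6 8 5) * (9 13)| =|(3 6 8 5)(9 13)| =4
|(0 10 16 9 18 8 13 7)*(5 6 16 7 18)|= |(0 10 7)(5 6 16 9)(8 13 18)|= 12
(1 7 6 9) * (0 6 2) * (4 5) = (0 6 9 1 7 2)(4 5) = [6, 7, 0, 3, 5, 4, 9, 2, 8, 1]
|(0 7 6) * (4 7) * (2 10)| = |(0 4 7 6)(2 10)| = 4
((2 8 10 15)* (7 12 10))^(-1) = ((2 8 7 12 10 15))^(-1) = (2 15 10 12 7 8)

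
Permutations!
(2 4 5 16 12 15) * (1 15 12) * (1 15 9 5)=(1 9 5 16 15 2 4)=[0, 9, 4, 3, 1, 16, 6, 7, 8, 5, 10, 11, 12, 13, 14, 2, 15]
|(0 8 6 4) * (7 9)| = 4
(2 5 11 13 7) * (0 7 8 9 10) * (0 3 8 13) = (13)(0 7 2 5 11)(3 8 9 10) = [7, 1, 5, 8, 4, 11, 6, 2, 9, 10, 3, 0, 12, 13]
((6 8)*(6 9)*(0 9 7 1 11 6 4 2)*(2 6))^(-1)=((0 9 4 6 8 7 1 11 2))^(-1)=(0 2 11 1 7 8 6 4 9)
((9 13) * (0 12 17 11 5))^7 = ((0 12 17 11 5)(9 13))^7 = (0 17 5 12 11)(9 13)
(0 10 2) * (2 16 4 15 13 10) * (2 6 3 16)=[6, 1, 0, 16, 15, 5, 3, 7, 8, 9, 2, 11, 12, 10, 14, 13, 4]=(0 6 3 16 4 15 13 10 2)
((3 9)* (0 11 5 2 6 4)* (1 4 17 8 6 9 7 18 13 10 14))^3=(0 2 7 10 4 5 3 13 1 11 9 18 14)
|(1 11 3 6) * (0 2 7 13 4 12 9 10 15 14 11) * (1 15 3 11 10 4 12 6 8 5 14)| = |(0 2 7 13 12 9 4 6 15 1)(3 8 5 14 10)| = 10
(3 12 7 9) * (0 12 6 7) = (0 12)(3 6 7 9) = [12, 1, 2, 6, 4, 5, 7, 9, 8, 3, 10, 11, 0]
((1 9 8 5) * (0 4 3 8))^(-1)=(0 9 1 5 8 3 4)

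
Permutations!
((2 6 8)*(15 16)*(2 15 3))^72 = ((2 6 8 15 16 3))^72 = (16)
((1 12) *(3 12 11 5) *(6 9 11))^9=((1 6 9 11 5 3 12))^9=(1 9 5 12 6 11 3)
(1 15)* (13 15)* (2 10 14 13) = (1 2 10 14 13 15) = [0, 2, 10, 3, 4, 5, 6, 7, 8, 9, 14, 11, 12, 15, 13, 1]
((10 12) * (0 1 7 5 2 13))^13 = ((0 1 7 5 2 13)(10 12))^13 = (0 1 7 5 2 13)(10 12)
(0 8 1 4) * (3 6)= (0 8 1 4)(3 6)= [8, 4, 2, 6, 0, 5, 3, 7, 1]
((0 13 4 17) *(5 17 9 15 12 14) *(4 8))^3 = ((0 13 8 4 9 15 12 14 5 17))^3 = (0 4 12 17 8 15 5 13 9 14)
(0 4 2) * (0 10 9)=(0 4 2 10 9)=[4, 1, 10, 3, 2, 5, 6, 7, 8, 0, 9]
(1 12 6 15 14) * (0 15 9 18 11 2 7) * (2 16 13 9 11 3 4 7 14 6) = (0 15 6 11 16 13 9 18 3 4 7)(1 12 2 14) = [15, 12, 14, 4, 7, 5, 11, 0, 8, 18, 10, 16, 2, 9, 1, 6, 13, 17, 3]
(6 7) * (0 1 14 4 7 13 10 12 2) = [1, 14, 0, 3, 7, 5, 13, 6, 8, 9, 12, 11, 2, 10, 4] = (0 1 14 4 7 6 13 10 12 2)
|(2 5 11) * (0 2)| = 4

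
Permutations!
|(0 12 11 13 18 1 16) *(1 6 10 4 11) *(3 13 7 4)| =|(0 12 1 16)(3 13 18 6 10)(4 11 7)| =60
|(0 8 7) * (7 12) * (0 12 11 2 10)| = 10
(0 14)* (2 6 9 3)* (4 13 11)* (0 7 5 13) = (0 14 7 5 13 11 4)(2 6 9 3) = [14, 1, 6, 2, 0, 13, 9, 5, 8, 3, 10, 4, 12, 11, 7]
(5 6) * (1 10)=(1 10)(5 6)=[0, 10, 2, 3, 4, 6, 5, 7, 8, 9, 1]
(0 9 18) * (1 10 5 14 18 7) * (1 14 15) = (0 9 7 14 18)(1 10 5 15) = [9, 10, 2, 3, 4, 15, 6, 14, 8, 7, 5, 11, 12, 13, 18, 1, 16, 17, 0]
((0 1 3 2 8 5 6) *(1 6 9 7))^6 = ((0 6)(1 3 2 8 5 9 7))^6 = (1 7 9 5 8 2 3)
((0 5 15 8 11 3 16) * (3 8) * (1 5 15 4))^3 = (0 16 3 15)(8 11)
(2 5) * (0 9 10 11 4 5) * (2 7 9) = [2, 1, 0, 3, 5, 7, 6, 9, 8, 10, 11, 4] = (0 2)(4 5 7 9 10 11)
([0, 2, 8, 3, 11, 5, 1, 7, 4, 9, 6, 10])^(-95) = [0, 4, 11, 3, 6, 5, 8, 7, 10, 9, 2, 1]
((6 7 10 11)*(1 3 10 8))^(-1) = (1 8 7 6 11 10 3)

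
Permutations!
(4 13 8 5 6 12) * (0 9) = [9, 1, 2, 3, 13, 6, 12, 7, 5, 0, 10, 11, 4, 8] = (0 9)(4 13 8 5 6 12)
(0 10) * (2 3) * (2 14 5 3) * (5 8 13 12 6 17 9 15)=(0 10)(3 14 8 13 12 6 17 9 15 5)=[10, 1, 2, 14, 4, 3, 17, 7, 13, 15, 0, 11, 6, 12, 8, 5, 16, 9]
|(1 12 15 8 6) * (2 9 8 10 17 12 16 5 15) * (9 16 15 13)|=|(1 15 10 17 12 2 16 5 13 9 8 6)|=12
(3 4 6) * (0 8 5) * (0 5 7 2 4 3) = (0 8 7 2 4 6) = [8, 1, 4, 3, 6, 5, 0, 2, 7]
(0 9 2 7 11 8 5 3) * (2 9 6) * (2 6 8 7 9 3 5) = (0 8 2 9 3)(7 11) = [8, 1, 9, 0, 4, 5, 6, 11, 2, 3, 10, 7]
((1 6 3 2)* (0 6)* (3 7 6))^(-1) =((0 3 2 1)(6 7))^(-1) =(0 1 2 3)(6 7)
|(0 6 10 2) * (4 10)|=|(0 6 4 10 2)|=5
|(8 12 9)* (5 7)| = 6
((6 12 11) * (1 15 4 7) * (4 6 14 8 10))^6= ((1 15 6 12 11 14 8 10 4 7))^6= (1 8 6 4 11)(7 14 15 10 12)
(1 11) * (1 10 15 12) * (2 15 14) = (1 11 10 14 2 15 12) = [0, 11, 15, 3, 4, 5, 6, 7, 8, 9, 14, 10, 1, 13, 2, 12]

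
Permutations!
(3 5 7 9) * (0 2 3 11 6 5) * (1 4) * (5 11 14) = [2, 4, 3, 0, 1, 7, 11, 9, 8, 14, 10, 6, 12, 13, 5] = (0 2 3)(1 4)(5 7 9 14)(6 11)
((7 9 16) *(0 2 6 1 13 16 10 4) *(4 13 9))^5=((0 2 6 1 9 10 13 16 7 4))^5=(0 10)(1 7)(2 13)(4 9)(6 16)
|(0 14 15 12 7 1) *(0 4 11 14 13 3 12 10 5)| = |(0 13 3 12 7 1 4 11 14 15 10 5)| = 12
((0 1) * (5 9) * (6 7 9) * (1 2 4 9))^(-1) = (0 1 7 6 5 9 4 2)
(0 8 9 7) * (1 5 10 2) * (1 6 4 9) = [8, 5, 6, 3, 9, 10, 4, 0, 1, 7, 2] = (0 8 1 5 10 2 6 4 9 7)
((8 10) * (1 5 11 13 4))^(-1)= ((1 5 11 13 4)(8 10))^(-1)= (1 4 13 11 5)(8 10)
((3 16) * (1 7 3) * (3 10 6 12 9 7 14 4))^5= ((1 14 4 3 16)(6 12 9 7 10))^5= (16)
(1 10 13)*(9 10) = [0, 9, 2, 3, 4, 5, 6, 7, 8, 10, 13, 11, 12, 1] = (1 9 10 13)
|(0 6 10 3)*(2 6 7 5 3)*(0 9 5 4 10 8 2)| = 12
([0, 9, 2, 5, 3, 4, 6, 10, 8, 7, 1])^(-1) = (1 10 7 9)(3 4 5)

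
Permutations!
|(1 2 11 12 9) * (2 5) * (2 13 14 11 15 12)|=9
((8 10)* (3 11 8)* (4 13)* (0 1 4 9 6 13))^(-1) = ((0 1 4)(3 11 8 10)(6 13 9))^(-1) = (0 4 1)(3 10 8 11)(6 9 13)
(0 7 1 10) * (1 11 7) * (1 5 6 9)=[5, 10, 2, 3, 4, 6, 9, 11, 8, 1, 0, 7]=(0 5 6 9 1 10)(7 11)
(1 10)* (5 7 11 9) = (1 10)(5 7 11 9) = [0, 10, 2, 3, 4, 7, 6, 11, 8, 5, 1, 9]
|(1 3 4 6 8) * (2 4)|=|(1 3 2 4 6 8)|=6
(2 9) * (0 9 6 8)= (0 9 2 6 8)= [9, 1, 6, 3, 4, 5, 8, 7, 0, 2]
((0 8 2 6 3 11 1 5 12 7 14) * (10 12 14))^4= ((0 8 2 6 3 11 1 5 14)(7 10 12))^4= (0 3 14 6 5 2 1 8 11)(7 10 12)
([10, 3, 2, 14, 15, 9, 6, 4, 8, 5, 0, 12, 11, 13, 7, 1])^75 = (0 10)(1 7)(3 4)(5 9)(11 12)(14 15)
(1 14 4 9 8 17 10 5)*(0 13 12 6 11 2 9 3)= (0 13 12 6 11 2 9 8 17 10 5 1 14 4 3)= [13, 14, 9, 0, 3, 1, 11, 7, 17, 8, 5, 2, 6, 12, 4, 15, 16, 10]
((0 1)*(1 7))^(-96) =(7)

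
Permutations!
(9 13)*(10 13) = (9 10 13) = [0, 1, 2, 3, 4, 5, 6, 7, 8, 10, 13, 11, 12, 9]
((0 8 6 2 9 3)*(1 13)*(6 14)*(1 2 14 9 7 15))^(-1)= ((0 8 9 3)(1 13 2 7 15)(6 14))^(-1)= (0 3 9 8)(1 15 7 2 13)(6 14)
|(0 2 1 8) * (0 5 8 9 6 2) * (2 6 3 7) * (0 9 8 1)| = |(0 9 3 7 2)(1 8 5)| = 15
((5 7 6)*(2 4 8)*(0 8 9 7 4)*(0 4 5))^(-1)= (0 6 7 9 4 2 8)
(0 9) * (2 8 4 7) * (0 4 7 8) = (0 9 4 8 7 2) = [9, 1, 0, 3, 8, 5, 6, 2, 7, 4]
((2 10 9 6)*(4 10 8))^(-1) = (2 6 9 10 4 8)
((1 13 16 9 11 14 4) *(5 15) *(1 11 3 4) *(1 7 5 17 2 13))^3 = (2 9 11 5)(3 14 15 13)(4 7 17 16)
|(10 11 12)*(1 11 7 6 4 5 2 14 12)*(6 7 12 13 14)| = |(1 11)(2 6 4 5)(10 12)(13 14)| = 4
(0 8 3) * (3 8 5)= (8)(0 5 3)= [5, 1, 2, 0, 4, 3, 6, 7, 8]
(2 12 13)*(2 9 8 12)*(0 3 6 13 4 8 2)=(0 3 6 13 9 2)(4 8 12)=[3, 1, 0, 6, 8, 5, 13, 7, 12, 2, 10, 11, 4, 9]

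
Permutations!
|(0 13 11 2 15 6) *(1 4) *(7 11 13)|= |(0 7 11 2 15 6)(1 4)|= 6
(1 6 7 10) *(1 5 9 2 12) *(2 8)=(1 6 7 10 5 9 8 2 12)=[0, 6, 12, 3, 4, 9, 7, 10, 2, 8, 5, 11, 1]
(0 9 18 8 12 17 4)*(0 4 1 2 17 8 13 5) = [9, 2, 17, 3, 4, 0, 6, 7, 12, 18, 10, 11, 8, 5, 14, 15, 16, 1, 13] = (0 9 18 13 5)(1 2 17)(8 12)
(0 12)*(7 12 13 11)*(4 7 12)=(0 13 11 12)(4 7)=[13, 1, 2, 3, 7, 5, 6, 4, 8, 9, 10, 12, 0, 11]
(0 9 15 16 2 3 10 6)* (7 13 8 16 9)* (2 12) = (0 7 13 8 16 12 2 3 10 6)(9 15) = [7, 1, 3, 10, 4, 5, 0, 13, 16, 15, 6, 11, 2, 8, 14, 9, 12]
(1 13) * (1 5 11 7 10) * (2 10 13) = (1 2 10)(5 11 7 13) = [0, 2, 10, 3, 4, 11, 6, 13, 8, 9, 1, 7, 12, 5]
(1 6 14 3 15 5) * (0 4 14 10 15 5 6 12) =[4, 12, 2, 5, 14, 1, 10, 7, 8, 9, 15, 11, 0, 13, 3, 6] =(0 4 14 3 5 1 12)(6 10 15)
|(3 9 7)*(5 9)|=4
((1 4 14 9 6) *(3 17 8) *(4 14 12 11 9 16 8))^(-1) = (1 6 9 11 12 4 17 3 8 16 14)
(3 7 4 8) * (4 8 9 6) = [0, 1, 2, 7, 9, 5, 4, 8, 3, 6] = (3 7 8)(4 9 6)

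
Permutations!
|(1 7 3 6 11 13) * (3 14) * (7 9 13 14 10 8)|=12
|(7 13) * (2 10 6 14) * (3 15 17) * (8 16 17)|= |(2 10 6 14)(3 15 8 16 17)(7 13)|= 20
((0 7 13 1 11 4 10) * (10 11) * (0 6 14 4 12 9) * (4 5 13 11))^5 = (1 13 5 14 6 10)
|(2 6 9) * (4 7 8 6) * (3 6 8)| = 6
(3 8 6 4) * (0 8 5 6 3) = (0 8 3 5 6 4) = [8, 1, 2, 5, 0, 6, 4, 7, 3]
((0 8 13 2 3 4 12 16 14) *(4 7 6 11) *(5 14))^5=((0 8 13 2 3 7 6 11 4 12 16 5 14))^5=(0 7 16 13 11 14 3 12 8 6 5 2 4)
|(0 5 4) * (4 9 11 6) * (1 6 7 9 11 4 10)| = 6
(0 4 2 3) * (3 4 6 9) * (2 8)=[6, 1, 4, 0, 8, 5, 9, 7, 2, 3]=(0 6 9 3)(2 4 8)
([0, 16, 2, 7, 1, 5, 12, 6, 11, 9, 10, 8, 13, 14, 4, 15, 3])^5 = (1 12 16 13 3 14 7 4 6)(8 11)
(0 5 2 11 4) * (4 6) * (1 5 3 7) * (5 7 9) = (0 3 9 5 2 11 6 4)(1 7) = [3, 7, 11, 9, 0, 2, 4, 1, 8, 5, 10, 6]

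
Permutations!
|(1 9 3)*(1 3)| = 2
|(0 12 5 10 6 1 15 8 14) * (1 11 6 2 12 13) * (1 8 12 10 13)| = |(0 1 15 12 5 13 8 14)(2 10)(6 11)| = 8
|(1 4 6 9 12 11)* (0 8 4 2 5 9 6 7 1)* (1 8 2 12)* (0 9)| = 12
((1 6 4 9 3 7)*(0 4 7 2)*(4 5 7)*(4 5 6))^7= ((0 6 5 7 1 4 9 3 2))^7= (0 3 4 7 6 2 9 1 5)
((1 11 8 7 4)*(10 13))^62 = ((1 11 8 7 4)(10 13))^62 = (13)(1 8 4 11 7)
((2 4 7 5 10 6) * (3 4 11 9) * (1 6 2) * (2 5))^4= (2 4 9)(3 11 7)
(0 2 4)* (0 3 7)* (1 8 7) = (0 2 4 3 1 8 7) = [2, 8, 4, 1, 3, 5, 6, 0, 7]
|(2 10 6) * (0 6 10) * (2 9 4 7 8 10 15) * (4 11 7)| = 9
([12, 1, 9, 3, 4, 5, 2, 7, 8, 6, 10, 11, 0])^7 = [12, 1, 9, 3, 4, 5, 2, 7, 8, 6, 10, 11, 0]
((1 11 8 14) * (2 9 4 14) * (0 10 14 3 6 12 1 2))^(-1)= (0 8 11 1 12 6 3 4 9 2 14 10)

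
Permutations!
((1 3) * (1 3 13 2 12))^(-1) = ((1 13 2 12))^(-1) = (1 12 2 13)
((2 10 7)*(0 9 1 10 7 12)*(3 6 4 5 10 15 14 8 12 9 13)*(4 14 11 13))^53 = ((0 4 5 10 9 1 15 11 13 3 6 14 8 12)(2 7))^53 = (0 14 13 1 5 12 6 11 9 4 8 3 15 10)(2 7)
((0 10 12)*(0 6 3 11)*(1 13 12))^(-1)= ((0 10 1 13 12 6 3 11))^(-1)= (0 11 3 6 12 13 1 10)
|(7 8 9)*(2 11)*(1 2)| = 3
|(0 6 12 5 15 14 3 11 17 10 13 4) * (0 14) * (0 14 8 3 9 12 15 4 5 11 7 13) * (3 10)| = 15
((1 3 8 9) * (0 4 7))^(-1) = ((0 4 7)(1 3 8 9))^(-1) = (0 7 4)(1 9 8 3)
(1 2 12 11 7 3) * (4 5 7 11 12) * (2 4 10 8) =[0, 4, 10, 1, 5, 7, 6, 3, 2, 9, 8, 11, 12] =(12)(1 4 5 7 3)(2 10 8)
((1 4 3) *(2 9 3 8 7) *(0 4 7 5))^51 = (0 5 8 4)(1 7 2 9 3)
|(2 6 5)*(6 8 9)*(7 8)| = |(2 7 8 9 6 5)| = 6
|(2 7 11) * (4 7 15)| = 5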